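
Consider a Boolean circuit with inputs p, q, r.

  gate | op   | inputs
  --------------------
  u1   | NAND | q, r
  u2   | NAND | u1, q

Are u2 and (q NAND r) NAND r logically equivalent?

u1 = q NAND r
u2 = u1 NAND q = (q NAND r) NAND q
At p=0, q=0, r=1: circuit gives 1, formula gives 0.

No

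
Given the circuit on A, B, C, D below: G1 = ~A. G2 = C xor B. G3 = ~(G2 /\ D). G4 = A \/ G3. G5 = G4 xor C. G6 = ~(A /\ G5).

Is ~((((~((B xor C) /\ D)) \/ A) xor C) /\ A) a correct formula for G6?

G2 = C xor B
G3 = ~(G2 /\ D) = ~((C xor B) /\ D)
G4 = A \/ G3 = A \/ (~((C xor B) /\ D))
G5 = G4 xor C = (A \/ (~((C xor B) /\ D))) xor C
G6 = ~(A /\ G5) = ~(A /\ ((A \/ (~((C xor B) /\ D))) xor C))
At A=1, B=0, C=0, D=0: circuit gives 0, formula gives 0.
At A=0, B=0, C=0, D=0: circuit gives 1, formula gives 1.
Agrees on all 16 inputs.

Yes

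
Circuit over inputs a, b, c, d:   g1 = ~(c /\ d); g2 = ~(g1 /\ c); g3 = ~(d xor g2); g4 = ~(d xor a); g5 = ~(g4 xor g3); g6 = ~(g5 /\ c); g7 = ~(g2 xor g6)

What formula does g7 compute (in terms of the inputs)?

~((~((~(c /\ d)) /\ c)) xor (~((~((~(d xor a)) xor (~(d xor (~((~(c /\ d)) /\ c)))))) /\ c)))

g1 = ~(c /\ d)
g2 = ~(g1 /\ c) = ~((~(c /\ d)) /\ c)
g3 = ~(d xor g2) = ~(d xor (~((~(c /\ d)) /\ c)))
g4 = ~(d xor a)
g5 = ~(g4 xor g3) = ~((~(d xor a)) xor (~(d xor (~((~(c /\ d)) /\ c)))))
g6 = ~(g5 /\ c) = ~((~((~(d xor a)) xor (~(d xor (~((~(c /\ d)) /\ c)))))) /\ c)
g7 = ~(g2 xor g6) = ~((~((~(c /\ d)) /\ c)) xor (~((~((~(d xor a)) xor (~(d xor (~((~(c /\ d)) /\ c)))))) /\ c)))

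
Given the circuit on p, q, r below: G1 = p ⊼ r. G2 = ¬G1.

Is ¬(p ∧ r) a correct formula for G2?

No

G1 = p ⊼ r
G2 = ¬G1 = ¬(p ⊼ r)
At p=0, q=0, r=0: circuit gives 0, formula gives 1.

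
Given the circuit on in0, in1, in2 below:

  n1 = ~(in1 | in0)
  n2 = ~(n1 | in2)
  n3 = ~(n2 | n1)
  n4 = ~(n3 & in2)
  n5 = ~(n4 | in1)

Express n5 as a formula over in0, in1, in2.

n1 = ~(in1 | in0)
n2 = ~(n1 | in2) = ~((~(in1 | in0)) | in2)
n3 = ~(n2 | n1) = ~((~((~(in1 | in0)) | in2)) | (~(in1 | in0)))
n4 = ~(n3 & in2) = ~((~((~((~(in1 | in0)) | in2)) | (~(in1 | in0)))) & in2)
n5 = ~(n4 | in1) = ~((~((~((~((~(in1 | in0)) | in2)) | (~(in1 | in0)))) & in2)) | in1)

~((~((~((~((~(in1 | in0)) | in2)) | (~(in1 | in0)))) & in2)) | in1)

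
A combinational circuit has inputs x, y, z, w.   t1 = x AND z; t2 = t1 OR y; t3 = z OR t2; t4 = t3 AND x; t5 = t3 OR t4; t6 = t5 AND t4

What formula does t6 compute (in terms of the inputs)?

t1 = x AND z
t2 = t1 OR y = (x AND z) OR y
t3 = z OR t2 = z OR ((x AND z) OR y)
t4 = t3 AND x = (z OR ((x AND z) OR y)) AND x
t5 = t3 OR t4 = (z OR ((x AND z) OR y)) OR ((z OR ((x AND z) OR y)) AND x)
t6 = t5 AND t4 = ((z OR ((x AND z) OR y)) OR ((z OR ((x AND z) OR y)) AND x)) AND ((z OR ((x AND z) OR y)) AND x)

((z OR ((x AND z) OR y)) OR ((z OR ((x AND z) OR y)) AND x)) AND ((z OR ((x AND z) OR y)) AND x)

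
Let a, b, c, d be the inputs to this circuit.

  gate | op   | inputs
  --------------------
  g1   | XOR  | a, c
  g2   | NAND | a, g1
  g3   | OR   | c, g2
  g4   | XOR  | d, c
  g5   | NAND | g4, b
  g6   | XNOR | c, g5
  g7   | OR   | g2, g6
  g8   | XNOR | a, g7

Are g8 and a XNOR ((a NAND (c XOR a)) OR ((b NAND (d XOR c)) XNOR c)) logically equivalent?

g1 = a XOR c
g2 = a NAND g1 = a NAND (a XOR c)
g4 = d XOR c
g5 = g4 NAND b = (d XOR c) NAND b
g6 = c XNOR g5 = c XNOR ((d XOR c) NAND b)
g7 = g2 OR g6 = (a NAND (a XOR c)) OR (c XNOR ((d XOR c) NAND b))
g8 = a XNOR g7 = a XNOR ((a NAND (a XOR c)) OR (c XNOR ((d XOR c) NAND b)))
At a=0, b=0, c=0, d=0: circuit gives 0, formula gives 0.
At a=1, b=0, c=1, d=0: circuit gives 1, formula gives 1.
Agrees on all 16 inputs.

Yes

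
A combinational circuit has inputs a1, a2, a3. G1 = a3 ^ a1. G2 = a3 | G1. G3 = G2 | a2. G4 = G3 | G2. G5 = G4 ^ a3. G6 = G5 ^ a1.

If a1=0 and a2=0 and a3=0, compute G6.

G1 = 0 ^ 0 = 0
G2 = 0 | 0 = 0
G3 = 0 | 0 = 0
G4 = 0 | 0 = 0
G5 = 0 ^ 0 = 0
G6 = 0 ^ 0 = 0

0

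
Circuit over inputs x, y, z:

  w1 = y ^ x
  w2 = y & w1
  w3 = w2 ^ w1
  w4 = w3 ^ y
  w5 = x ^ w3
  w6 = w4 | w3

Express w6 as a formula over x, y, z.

(((y & (y ^ x)) ^ (y ^ x)) ^ y) | ((y & (y ^ x)) ^ (y ^ x))

w1 = y ^ x
w2 = y & w1 = y & (y ^ x)
w3 = w2 ^ w1 = (y & (y ^ x)) ^ (y ^ x)
w4 = w3 ^ y = ((y & (y ^ x)) ^ (y ^ x)) ^ y
w6 = w4 | w3 = (((y & (y ^ x)) ^ (y ^ x)) ^ y) | ((y & (y ^ x)) ^ (y ^ x))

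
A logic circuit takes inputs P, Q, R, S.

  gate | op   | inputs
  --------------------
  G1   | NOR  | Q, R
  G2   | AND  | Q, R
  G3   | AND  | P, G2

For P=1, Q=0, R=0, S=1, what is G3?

G2 = 0 AND 0 = 0
G3 = 1 AND 0 = 0

0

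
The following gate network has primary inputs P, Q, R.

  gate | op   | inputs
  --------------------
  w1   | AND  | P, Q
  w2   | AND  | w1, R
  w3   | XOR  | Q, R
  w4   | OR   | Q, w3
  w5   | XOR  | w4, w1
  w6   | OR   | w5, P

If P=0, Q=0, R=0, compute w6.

0

w1 = 0 AND 0 = 0
w3 = 0 XOR 0 = 0
w4 = 0 OR 0 = 0
w5 = 0 XOR 0 = 0
w6 = 0 OR 0 = 0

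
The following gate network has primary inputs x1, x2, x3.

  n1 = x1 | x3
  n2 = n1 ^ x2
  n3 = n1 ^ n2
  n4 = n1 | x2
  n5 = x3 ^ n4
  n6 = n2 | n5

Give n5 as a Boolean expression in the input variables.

n1 = x1 | x3
n4 = n1 | x2 = (x1 | x3) | x2
n5 = x3 ^ n4 = x3 ^ ((x1 | x3) | x2)

x3 ^ ((x1 | x3) | x2)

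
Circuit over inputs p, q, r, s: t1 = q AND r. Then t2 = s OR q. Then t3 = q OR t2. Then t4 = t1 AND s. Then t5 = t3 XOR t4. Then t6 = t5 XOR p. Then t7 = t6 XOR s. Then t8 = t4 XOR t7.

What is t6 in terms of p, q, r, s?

((q OR (s OR q)) XOR ((q AND r) AND s)) XOR p

t1 = q AND r
t2 = s OR q
t3 = q OR t2 = q OR (s OR q)
t4 = t1 AND s = (q AND r) AND s
t5 = t3 XOR t4 = (q OR (s OR q)) XOR ((q AND r) AND s)
t6 = t5 XOR p = ((q OR (s OR q)) XOR ((q AND r) AND s)) XOR p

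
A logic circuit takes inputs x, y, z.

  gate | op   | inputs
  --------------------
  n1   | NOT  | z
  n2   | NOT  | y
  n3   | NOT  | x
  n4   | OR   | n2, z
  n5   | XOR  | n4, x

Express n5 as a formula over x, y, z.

n2 = NOT y
n4 = n2 OR z = NOT y OR z
n5 = n4 XOR x = (NOT y OR z) XOR x

(NOT y OR z) XOR x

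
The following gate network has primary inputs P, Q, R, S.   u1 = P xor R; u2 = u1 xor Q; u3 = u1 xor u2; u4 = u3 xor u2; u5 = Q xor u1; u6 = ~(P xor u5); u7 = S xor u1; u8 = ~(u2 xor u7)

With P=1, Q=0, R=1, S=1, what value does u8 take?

0

u1 = 1 xor 1 = 0
u2 = 0 xor 0 = 0
u7 = 1 xor 0 = 1
u8 = ~(0 xor 1) = 0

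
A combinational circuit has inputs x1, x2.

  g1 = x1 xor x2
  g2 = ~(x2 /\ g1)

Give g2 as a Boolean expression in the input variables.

~(x2 /\ (x1 xor x2))

g1 = x1 xor x2
g2 = ~(x2 /\ g1) = ~(x2 /\ (x1 xor x2))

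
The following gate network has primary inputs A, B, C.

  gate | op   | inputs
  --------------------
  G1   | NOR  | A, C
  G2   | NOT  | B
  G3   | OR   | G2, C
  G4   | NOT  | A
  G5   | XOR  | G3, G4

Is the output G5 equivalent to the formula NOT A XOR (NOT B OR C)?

Yes

G2 = NOT B
G3 = G2 OR C = NOT B OR C
G4 = NOT A
G5 = G3 XOR G4 = (NOT B OR C) XOR NOT A
At A=0, B=0, C=0: circuit gives 0, formula gives 0.
At A=0, B=1, C=0: circuit gives 1, formula gives 1.
Agrees on all 8 inputs.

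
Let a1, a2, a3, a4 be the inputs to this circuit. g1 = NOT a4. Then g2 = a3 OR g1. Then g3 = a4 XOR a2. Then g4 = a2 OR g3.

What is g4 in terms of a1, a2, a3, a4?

a2 OR (a4 XOR a2)

g3 = a4 XOR a2
g4 = a2 OR g3 = a2 OR (a4 XOR a2)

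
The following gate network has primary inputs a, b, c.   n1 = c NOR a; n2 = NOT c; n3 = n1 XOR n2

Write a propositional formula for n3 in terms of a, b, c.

n1 = c NOR a
n2 = NOT c
n3 = n1 XOR n2 = (c NOR a) XOR NOT c

(c NOR a) XOR NOT c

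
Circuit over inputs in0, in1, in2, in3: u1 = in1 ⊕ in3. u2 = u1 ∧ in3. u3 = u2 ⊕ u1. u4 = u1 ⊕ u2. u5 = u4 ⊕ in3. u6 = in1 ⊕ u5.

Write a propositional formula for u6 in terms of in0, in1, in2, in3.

u1 = in1 ⊕ in3
u2 = u1 ∧ in3 = (in1 ⊕ in3) ∧ in3
u4 = u1 ⊕ u2 = (in1 ⊕ in3) ⊕ ((in1 ⊕ in3) ∧ in3)
u5 = u4 ⊕ in3 = ((in1 ⊕ in3) ⊕ ((in1 ⊕ in3) ∧ in3)) ⊕ in3
u6 = in1 ⊕ u5 = in1 ⊕ (((in1 ⊕ in3) ⊕ ((in1 ⊕ in3) ∧ in3)) ⊕ in3)

in1 ⊕ (((in1 ⊕ in3) ⊕ ((in1 ⊕ in3) ∧ in3)) ⊕ in3)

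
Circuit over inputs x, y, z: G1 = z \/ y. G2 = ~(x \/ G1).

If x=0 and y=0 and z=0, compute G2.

G1 = 0 \/ 0 = 0
G2 = ~(0 \/ 0) = 1

1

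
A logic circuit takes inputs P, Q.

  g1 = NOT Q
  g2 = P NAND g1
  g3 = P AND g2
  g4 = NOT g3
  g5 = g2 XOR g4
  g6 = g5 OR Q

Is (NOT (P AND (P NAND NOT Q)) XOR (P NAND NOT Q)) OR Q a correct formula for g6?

Yes

g1 = NOT Q
g2 = P NAND g1 = P NAND NOT Q
g3 = P AND g2 = P AND (P NAND NOT Q)
g4 = NOT g3 = NOT (P AND (P NAND NOT Q))
g5 = g2 XOR g4 = (P NAND NOT Q) XOR NOT (P AND (P NAND NOT Q))
g6 = g5 OR Q = ((P NAND NOT Q) XOR NOT (P AND (P NAND NOT Q))) OR Q
At P=0, Q=0: circuit gives 0, formula gives 0.
At P=0, Q=1: circuit gives 1, formula gives 1.
Agrees on all 4 inputs.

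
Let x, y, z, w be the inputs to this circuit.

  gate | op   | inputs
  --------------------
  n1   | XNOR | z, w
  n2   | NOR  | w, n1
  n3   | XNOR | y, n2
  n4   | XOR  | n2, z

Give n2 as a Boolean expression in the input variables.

n1 = z XNOR w
n2 = w NOR n1 = w NOR (z XNOR w)

w NOR (z XNOR w)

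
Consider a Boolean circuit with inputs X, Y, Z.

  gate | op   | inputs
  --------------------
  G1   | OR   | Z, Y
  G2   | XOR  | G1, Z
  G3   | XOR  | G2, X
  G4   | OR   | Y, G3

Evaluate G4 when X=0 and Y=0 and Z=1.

G1 = 1 OR 0 = 1
G2 = 1 XOR 1 = 0
G3 = 0 XOR 0 = 0
G4 = 0 OR 0 = 0

0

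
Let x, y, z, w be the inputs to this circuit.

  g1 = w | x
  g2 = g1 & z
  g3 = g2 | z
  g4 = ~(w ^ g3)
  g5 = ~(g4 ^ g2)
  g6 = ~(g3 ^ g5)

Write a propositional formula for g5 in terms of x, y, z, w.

~((~(w ^ (((w | x) & z) | z))) ^ ((w | x) & z))

g1 = w | x
g2 = g1 & z = (w | x) & z
g3 = g2 | z = ((w | x) & z) | z
g4 = ~(w ^ g3) = ~(w ^ (((w | x) & z) | z))
g5 = ~(g4 ^ g2) = ~((~(w ^ (((w | x) & z) | z))) ^ ((w | x) & z))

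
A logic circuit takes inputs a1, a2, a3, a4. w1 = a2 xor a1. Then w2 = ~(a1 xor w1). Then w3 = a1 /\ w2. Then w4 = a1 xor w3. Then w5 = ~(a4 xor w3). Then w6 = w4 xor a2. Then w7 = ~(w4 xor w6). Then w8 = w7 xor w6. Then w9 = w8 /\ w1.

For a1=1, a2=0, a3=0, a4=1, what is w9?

1

w1 = 0 xor 1 = 1
w2 = ~(1 xor 1) = 1
w3 = 1 /\ 1 = 1
w4 = 1 xor 1 = 0
w6 = 0 xor 0 = 0
w7 = ~(0 xor 0) = 1
w8 = 1 xor 0 = 1
w9 = 1 /\ 1 = 1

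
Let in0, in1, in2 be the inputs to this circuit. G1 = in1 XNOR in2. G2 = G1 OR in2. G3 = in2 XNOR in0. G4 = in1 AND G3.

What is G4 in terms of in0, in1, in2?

G3 = in2 XNOR in0
G4 = in1 AND G3 = in1 AND (in2 XNOR in0)

in1 AND (in2 XNOR in0)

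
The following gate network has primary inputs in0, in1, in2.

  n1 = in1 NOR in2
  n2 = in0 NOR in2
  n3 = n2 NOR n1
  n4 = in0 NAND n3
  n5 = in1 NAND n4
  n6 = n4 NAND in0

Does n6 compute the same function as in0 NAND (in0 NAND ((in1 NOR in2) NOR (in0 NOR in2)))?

n1 = in1 NOR in2
n2 = in0 NOR in2
n3 = n2 NOR n1 = (in0 NOR in2) NOR (in1 NOR in2)
n4 = in0 NAND n3 = in0 NAND ((in0 NOR in2) NOR (in1 NOR in2))
n6 = n4 NAND in0 = (in0 NAND ((in0 NOR in2) NOR (in1 NOR in2))) NAND in0
At in0=1, in1=0, in2=0: circuit gives 0, formula gives 0.
At in0=0, in1=0, in2=0: circuit gives 1, formula gives 1.
Agrees on all 8 inputs.

Yes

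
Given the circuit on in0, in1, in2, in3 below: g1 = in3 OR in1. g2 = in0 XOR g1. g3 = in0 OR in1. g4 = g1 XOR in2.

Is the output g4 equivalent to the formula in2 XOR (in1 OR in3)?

g1 = in3 OR in1
g4 = g1 XOR in2 = (in3 OR in1) XOR in2
At in0=0, in1=0, in2=0, in3=0: circuit gives 0, formula gives 0.
At in0=0, in1=0, in2=0, in3=1: circuit gives 1, formula gives 1.
Agrees on all 16 inputs.

Yes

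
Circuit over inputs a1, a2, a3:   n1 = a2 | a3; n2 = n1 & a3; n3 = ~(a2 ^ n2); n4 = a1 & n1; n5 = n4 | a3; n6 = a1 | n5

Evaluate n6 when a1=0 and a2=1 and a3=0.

n1 = 1 | 0 = 1
n4 = 0 & 1 = 0
n5 = 0 | 0 = 0
n6 = 0 | 0 = 0

0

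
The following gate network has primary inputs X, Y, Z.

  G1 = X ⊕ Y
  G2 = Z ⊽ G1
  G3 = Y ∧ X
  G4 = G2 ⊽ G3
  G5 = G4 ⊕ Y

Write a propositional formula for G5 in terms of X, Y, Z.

((Z ⊽ (X ⊕ Y)) ⊽ (Y ∧ X)) ⊕ Y

G1 = X ⊕ Y
G2 = Z ⊽ G1 = Z ⊽ (X ⊕ Y)
G3 = Y ∧ X
G4 = G2 ⊽ G3 = (Z ⊽ (X ⊕ Y)) ⊽ (Y ∧ X)
G5 = G4 ⊕ Y = ((Z ⊽ (X ⊕ Y)) ⊽ (Y ∧ X)) ⊕ Y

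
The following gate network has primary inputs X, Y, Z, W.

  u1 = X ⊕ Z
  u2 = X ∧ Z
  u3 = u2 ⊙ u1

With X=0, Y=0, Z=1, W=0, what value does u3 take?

u1 = 0 ⊕ 1 = 1
u2 = 0 ∧ 1 = 0
u3 = 0 ⊙ 1 = 0

0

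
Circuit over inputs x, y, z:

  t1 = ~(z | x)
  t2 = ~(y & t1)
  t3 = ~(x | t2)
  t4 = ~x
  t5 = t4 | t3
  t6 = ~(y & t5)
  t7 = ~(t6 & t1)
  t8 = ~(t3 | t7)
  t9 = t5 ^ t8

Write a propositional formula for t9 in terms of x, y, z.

t1 = ~(z | x)
t2 = ~(y & t1) = ~(y & (~(z | x)))
t3 = ~(x | t2) = ~(x | (~(y & (~(z | x)))))
t4 = ~x
t5 = t4 | t3 = ~x | (~(x | (~(y & (~(z | x))))))
t6 = ~(y & t5) = ~(y & (~x | (~(x | (~(y & (~(z | x))))))))
t7 = ~(t6 & t1) = ~((~(y & (~x | (~(x | (~(y & (~(z | x))))))))) & (~(z | x)))
t8 = ~(t3 | t7) = ~((~(x | (~(y & (~(z | x)))))) | (~((~(y & (~x | (~(x | (~(y & (~(z | x))))))))) & (~(z | x)))))
t9 = t5 ^ t8 = (~x | (~(x | (~(y & (~(z | x))))))) ^ (~((~(x | (~(y & (~(z | x)))))) | (~((~(y & (~x | (~(x | (~(y & (~(z | x))))))))) & (~(z | x))))))

(~x | (~(x | (~(y & (~(z | x))))))) ^ (~((~(x | (~(y & (~(z | x)))))) | (~((~(y & (~x | (~(x | (~(y & (~(z | x))))))))) & (~(z | x))))))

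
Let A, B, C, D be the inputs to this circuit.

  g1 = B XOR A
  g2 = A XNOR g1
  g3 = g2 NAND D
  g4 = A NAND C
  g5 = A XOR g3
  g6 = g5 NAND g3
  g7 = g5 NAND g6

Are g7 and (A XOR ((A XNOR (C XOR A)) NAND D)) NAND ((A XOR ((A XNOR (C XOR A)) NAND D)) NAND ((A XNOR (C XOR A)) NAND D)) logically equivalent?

No

g1 = B XOR A
g2 = A XNOR g1 = A XNOR (B XOR A)
g3 = g2 NAND D = (A XNOR (B XOR A)) NAND D
g5 = A XOR g3 = A XOR ((A XNOR (B XOR A)) NAND D)
g6 = g5 NAND g3 = (A XOR ((A XNOR (B XOR A)) NAND D)) NAND ((A XNOR (B XOR A)) NAND D)
g7 = g5 NAND g6 = (A XOR ((A XNOR (B XOR A)) NAND D)) NAND ((A XOR ((A XNOR (B XOR A)) NAND D)) NAND ((A XNOR (B XOR A)) NAND D))
At A=1, B=0, C=1, D=1: circuit gives 0, formula gives 1.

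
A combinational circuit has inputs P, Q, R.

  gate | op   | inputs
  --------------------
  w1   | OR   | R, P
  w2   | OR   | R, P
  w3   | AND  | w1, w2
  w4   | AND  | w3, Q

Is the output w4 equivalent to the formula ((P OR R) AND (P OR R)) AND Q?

w1 = R OR P
w2 = R OR P
w3 = w1 AND w2 = (R OR P) AND (R OR P)
w4 = w3 AND Q = ((R OR P) AND (R OR P)) AND Q
At P=0, Q=0, R=0: circuit gives 0, formula gives 0.
At P=0, Q=1, R=1: circuit gives 1, formula gives 1.
Agrees on all 8 inputs.

Yes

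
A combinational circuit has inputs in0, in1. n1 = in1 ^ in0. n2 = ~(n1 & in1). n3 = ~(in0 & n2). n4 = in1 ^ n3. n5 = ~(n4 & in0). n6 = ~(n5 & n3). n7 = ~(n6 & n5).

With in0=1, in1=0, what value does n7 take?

n1 = 0 ^ 1 = 1
n2 = ~(1 & 0) = 1
n3 = ~(1 & 1) = 0
n4 = 0 ^ 0 = 0
n5 = ~(0 & 1) = 1
n6 = ~(1 & 0) = 1
n7 = ~(1 & 1) = 0

0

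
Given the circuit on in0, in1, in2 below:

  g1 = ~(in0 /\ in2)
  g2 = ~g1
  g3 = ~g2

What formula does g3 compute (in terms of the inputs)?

~~(~(in0 /\ in2))

g1 = ~(in0 /\ in2)
g2 = ~g1 = ~(~(in0 /\ in2))
g3 = ~g2 = ~~(~(in0 /\ in2))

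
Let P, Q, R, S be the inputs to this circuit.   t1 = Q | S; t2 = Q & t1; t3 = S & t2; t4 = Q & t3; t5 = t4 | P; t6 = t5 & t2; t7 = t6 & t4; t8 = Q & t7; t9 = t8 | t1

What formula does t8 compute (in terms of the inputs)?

Q & ((((Q & (S & (Q & (Q | S)))) | P) & (Q & (Q | S))) & (Q & (S & (Q & (Q | S)))))

t1 = Q | S
t2 = Q & t1 = Q & (Q | S)
t3 = S & t2 = S & (Q & (Q | S))
t4 = Q & t3 = Q & (S & (Q & (Q | S)))
t5 = t4 | P = (Q & (S & (Q & (Q | S)))) | P
t6 = t5 & t2 = ((Q & (S & (Q & (Q | S)))) | P) & (Q & (Q | S))
t7 = t6 & t4 = (((Q & (S & (Q & (Q | S)))) | P) & (Q & (Q | S))) & (Q & (S & (Q & (Q | S))))
t8 = Q & t7 = Q & ((((Q & (S & (Q & (Q | S)))) | P) & (Q & (Q | S))) & (Q & (S & (Q & (Q | S)))))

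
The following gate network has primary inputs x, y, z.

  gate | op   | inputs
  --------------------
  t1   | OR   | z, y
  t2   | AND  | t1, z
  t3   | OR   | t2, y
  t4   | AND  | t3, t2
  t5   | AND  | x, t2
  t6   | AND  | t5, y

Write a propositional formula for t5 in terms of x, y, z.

x AND ((z OR y) AND z)

t1 = z OR y
t2 = t1 AND z = (z OR y) AND z
t5 = x AND t2 = x AND ((z OR y) AND z)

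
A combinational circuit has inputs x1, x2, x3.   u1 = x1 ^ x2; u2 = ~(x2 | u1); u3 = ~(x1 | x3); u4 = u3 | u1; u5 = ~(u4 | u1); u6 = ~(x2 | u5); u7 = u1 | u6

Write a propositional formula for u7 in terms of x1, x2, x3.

(x1 ^ x2) | (~(x2 | (~(((~(x1 | x3)) | (x1 ^ x2)) | (x1 ^ x2)))))

u1 = x1 ^ x2
u3 = ~(x1 | x3)
u4 = u3 | u1 = (~(x1 | x3)) | (x1 ^ x2)
u5 = ~(u4 | u1) = ~(((~(x1 | x3)) | (x1 ^ x2)) | (x1 ^ x2))
u6 = ~(x2 | u5) = ~(x2 | (~(((~(x1 | x3)) | (x1 ^ x2)) | (x1 ^ x2))))
u7 = u1 | u6 = (x1 ^ x2) | (~(x2 | (~(((~(x1 | x3)) | (x1 ^ x2)) | (x1 ^ x2)))))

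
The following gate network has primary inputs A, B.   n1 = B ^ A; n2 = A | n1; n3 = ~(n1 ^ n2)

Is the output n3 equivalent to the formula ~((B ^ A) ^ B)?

No

n1 = B ^ A
n2 = A | n1 = A | (B ^ A)
n3 = ~(n1 ^ n2) = ~((B ^ A) ^ (A | (B ^ A)))
At A=1, B=0: circuit gives 1, formula gives 0.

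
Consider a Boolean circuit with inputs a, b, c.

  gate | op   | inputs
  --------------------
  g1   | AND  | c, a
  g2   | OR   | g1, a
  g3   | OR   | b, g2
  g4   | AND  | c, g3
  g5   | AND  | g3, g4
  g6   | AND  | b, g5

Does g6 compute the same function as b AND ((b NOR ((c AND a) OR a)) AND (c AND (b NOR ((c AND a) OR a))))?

No

g1 = c AND a
g2 = g1 OR a = (c AND a) OR a
g3 = b OR g2 = b OR ((c AND a) OR a)
g4 = c AND g3 = c AND (b OR ((c AND a) OR a))
g5 = g3 AND g4 = (b OR ((c AND a) OR a)) AND (c AND (b OR ((c AND a) OR a)))
g6 = b AND g5 = b AND ((b OR ((c AND a) OR a)) AND (c AND (b OR ((c AND a) OR a))))
At a=0, b=1, c=1: circuit gives 1, formula gives 0.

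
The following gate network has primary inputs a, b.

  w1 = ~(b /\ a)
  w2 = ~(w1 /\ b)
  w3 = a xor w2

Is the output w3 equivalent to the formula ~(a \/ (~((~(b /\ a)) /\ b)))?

w1 = ~(b /\ a)
w2 = ~(w1 /\ b) = ~((~(b /\ a)) /\ b)
w3 = a xor w2 = a xor (~((~(b /\ a)) /\ b))
At a=0, b=0: circuit gives 1, formula gives 0.

No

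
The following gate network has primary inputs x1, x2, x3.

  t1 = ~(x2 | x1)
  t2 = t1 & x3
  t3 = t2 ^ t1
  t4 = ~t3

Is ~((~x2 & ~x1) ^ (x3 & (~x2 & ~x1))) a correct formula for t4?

Yes

t1 = ~(x2 | x1)
t2 = t1 & x3 = (~(x2 | x1)) & x3
t3 = t2 ^ t1 = ((~(x2 | x1)) & x3) ^ (~(x2 | x1))
t4 = ~t3 = ~(((~(x2 | x1)) & x3) ^ (~(x2 | x1)))
At x1=0, x2=0, x3=0: circuit gives 0, formula gives 0.
At x1=0, x2=0, x3=1: circuit gives 1, formula gives 1.
Agrees on all 8 inputs.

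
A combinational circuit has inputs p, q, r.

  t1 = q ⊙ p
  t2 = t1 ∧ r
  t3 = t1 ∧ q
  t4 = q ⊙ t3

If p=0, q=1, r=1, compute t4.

t1 = 1 ⊙ 0 = 0
t3 = 0 ∧ 1 = 0
t4 = 1 ⊙ 0 = 0

0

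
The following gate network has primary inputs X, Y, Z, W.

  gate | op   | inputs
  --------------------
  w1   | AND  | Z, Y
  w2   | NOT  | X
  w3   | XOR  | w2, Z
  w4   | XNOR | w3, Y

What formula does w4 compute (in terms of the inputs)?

(NOT X XOR Z) XNOR Y

w2 = NOT X
w3 = w2 XOR Z = NOT X XOR Z
w4 = w3 XNOR Y = (NOT X XOR Z) XNOR Y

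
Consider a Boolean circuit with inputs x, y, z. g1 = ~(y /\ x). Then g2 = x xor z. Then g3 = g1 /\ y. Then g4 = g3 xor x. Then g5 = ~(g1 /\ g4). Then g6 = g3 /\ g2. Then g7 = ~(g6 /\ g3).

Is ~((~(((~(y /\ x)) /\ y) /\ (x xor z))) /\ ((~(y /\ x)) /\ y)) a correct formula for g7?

No

g1 = ~(y /\ x)
g2 = x xor z
g3 = g1 /\ y = (~(y /\ x)) /\ y
g6 = g3 /\ g2 = ((~(y /\ x)) /\ y) /\ (x xor z)
g7 = ~(g6 /\ g3) = ~((((~(y /\ x)) /\ y) /\ (x xor z)) /\ ((~(y /\ x)) /\ y))
At x=0, y=1, z=0: circuit gives 1, formula gives 0.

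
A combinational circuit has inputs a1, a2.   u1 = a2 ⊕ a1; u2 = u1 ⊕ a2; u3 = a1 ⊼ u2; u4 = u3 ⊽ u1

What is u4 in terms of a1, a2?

u1 = a2 ⊕ a1
u2 = u1 ⊕ a2 = (a2 ⊕ a1) ⊕ a2
u3 = a1 ⊼ u2 = a1 ⊼ ((a2 ⊕ a1) ⊕ a2)
u4 = u3 ⊽ u1 = (a1 ⊼ ((a2 ⊕ a1) ⊕ a2)) ⊽ (a2 ⊕ a1)

(a1 ⊼ ((a2 ⊕ a1) ⊕ a2)) ⊽ (a2 ⊕ a1)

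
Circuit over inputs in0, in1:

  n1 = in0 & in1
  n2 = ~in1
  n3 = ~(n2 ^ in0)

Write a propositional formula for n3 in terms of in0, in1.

~(~in1 ^ in0)

n2 = ~in1
n3 = ~(n2 ^ in0) = ~(~in1 ^ in0)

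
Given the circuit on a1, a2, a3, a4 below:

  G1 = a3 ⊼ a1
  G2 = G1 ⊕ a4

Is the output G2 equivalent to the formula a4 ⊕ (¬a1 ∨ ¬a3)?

G1 = a3 ⊼ a1
G2 = G1 ⊕ a4 = (a3 ⊼ a1) ⊕ a4
At a1=0, a2=0, a3=0, a4=1: circuit gives 0, formula gives 0.
At a1=0, a2=0, a3=0, a4=0: circuit gives 1, formula gives 1.
Agrees on all 16 inputs.

Yes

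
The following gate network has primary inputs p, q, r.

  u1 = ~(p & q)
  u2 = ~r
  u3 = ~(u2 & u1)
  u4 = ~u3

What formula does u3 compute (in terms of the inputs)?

u1 = ~(p & q)
u2 = ~r
u3 = ~(u2 & u1) = ~(~r & (~(p & q)))

~(~r & (~(p & q)))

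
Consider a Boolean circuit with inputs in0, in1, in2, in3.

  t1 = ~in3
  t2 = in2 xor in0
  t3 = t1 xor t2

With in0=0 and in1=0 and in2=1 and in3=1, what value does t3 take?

t1 = ~1 = 0
t2 = 1 xor 0 = 1
t3 = 0 xor 1 = 1

1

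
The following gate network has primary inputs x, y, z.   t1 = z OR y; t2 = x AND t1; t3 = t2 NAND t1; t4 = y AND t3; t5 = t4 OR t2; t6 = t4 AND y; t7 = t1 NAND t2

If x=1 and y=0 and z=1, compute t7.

t1 = 1 OR 0 = 1
t2 = 1 AND 1 = 1
t7 = 1 NAND 1 = 0

0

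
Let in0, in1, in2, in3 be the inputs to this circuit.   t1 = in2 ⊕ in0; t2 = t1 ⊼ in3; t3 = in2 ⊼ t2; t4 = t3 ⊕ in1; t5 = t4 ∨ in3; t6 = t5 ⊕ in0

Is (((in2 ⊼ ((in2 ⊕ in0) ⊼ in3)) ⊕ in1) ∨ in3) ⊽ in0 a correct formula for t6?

No

t1 = in2 ⊕ in0
t2 = t1 ⊼ in3 = (in2 ⊕ in0) ⊼ in3
t3 = in2 ⊼ t2 = in2 ⊼ ((in2 ⊕ in0) ⊼ in3)
t4 = t3 ⊕ in1 = (in2 ⊼ ((in2 ⊕ in0) ⊼ in3)) ⊕ in1
t5 = t4 ∨ in3 = ((in2 ⊼ ((in2 ⊕ in0) ⊼ in3)) ⊕ in1) ∨ in3
t6 = t5 ⊕ in0 = (((in2 ⊼ ((in2 ⊕ in0) ⊼ in3)) ⊕ in1) ∨ in3) ⊕ in0
At in0=0, in1=0, in2=0, in3=0: circuit gives 1, formula gives 0.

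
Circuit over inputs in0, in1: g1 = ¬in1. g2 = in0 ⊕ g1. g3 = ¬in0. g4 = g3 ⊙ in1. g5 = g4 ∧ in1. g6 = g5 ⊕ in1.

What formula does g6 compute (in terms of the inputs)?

((¬in0 ⊙ in1) ∧ in1) ⊕ in1

g3 = ¬in0
g4 = g3 ⊙ in1 = ¬in0 ⊙ in1
g5 = g4 ∧ in1 = (¬in0 ⊙ in1) ∧ in1
g6 = g5 ⊕ in1 = ((¬in0 ⊙ in1) ∧ in1) ⊕ in1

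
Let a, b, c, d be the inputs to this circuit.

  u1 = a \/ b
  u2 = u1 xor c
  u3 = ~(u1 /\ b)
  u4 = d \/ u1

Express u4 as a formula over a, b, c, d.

d \/ (a \/ b)

u1 = a \/ b
u4 = d \/ u1 = d \/ (a \/ b)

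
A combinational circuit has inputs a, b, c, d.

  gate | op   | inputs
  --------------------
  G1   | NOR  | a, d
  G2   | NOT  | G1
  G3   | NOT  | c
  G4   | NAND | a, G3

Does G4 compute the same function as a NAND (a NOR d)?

G3 = NOT c
G4 = a NAND G3 = a NAND NOT c
At a=1, b=0, c=0, d=0: circuit gives 0, formula gives 1.

No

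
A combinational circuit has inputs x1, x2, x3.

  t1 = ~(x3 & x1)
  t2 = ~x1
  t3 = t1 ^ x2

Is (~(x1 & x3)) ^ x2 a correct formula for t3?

Yes

t1 = ~(x3 & x1)
t3 = t1 ^ x2 = (~(x3 & x1)) ^ x2
At x1=0, x2=1, x3=0: circuit gives 0, formula gives 0.
At x1=0, x2=0, x3=0: circuit gives 1, formula gives 1.
Agrees on all 8 inputs.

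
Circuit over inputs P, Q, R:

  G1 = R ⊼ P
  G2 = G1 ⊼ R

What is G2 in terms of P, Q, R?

G1 = R ⊼ P
G2 = G1 ⊼ R = (R ⊼ P) ⊼ R

(R ⊼ P) ⊼ R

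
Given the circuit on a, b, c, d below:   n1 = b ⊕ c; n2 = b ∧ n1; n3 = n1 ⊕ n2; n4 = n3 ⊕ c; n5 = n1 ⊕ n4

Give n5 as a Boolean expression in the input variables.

(b ⊕ c) ⊕ (((b ⊕ c) ⊕ (b ∧ (b ⊕ c))) ⊕ c)

n1 = b ⊕ c
n2 = b ∧ n1 = b ∧ (b ⊕ c)
n3 = n1 ⊕ n2 = (b ⊕ c) ⊕ (b ∧ (b ⊕ c))
n4 = n3 ⊕ c = ((b ⊕ c) ⊕ (b ∧ (b ⊕ c))) ⊕ c
n5 = n1 ⊕ n4 = (b ⊕ c) ⊕ (((b ⊕ c) ⊕ (b ∧ (b ⊕ c))) ⊕ c)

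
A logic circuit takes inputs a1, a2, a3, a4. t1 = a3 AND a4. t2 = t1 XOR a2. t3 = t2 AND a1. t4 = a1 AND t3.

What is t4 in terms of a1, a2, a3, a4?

t1 = a3 AND a4
t2 = t1 XOR a2 = (a3 AND a4) XOR a2
t3 = t2 AND a1 = ((a3 AND a4) XOR a2) AND a1
t4 = a1 AND t3 = a1 AND (((a3 AND a4) XOR a2) AND a1)

a1 AND (((a3 AND a4) XOR a2) AND a1)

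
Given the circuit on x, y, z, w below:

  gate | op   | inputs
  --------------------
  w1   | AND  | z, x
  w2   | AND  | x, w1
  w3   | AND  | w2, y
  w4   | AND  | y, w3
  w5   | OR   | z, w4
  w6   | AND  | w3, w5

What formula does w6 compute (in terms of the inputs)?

((x AND (z AND x)) AND y) AND (z OR (y AND ((x AND (z AND x)) AND y)))

w1 = z AND x
w2 = x AND w1 = x AND (z AND x)
w3 = w2 AND y = (x AND (z AND x)) AND y
w4 = y AND w3 = y AND ((x AND (z AND x)) AND y)
w5 = z OR w4 = z OR (y AND ((x AND (z AND x)) AND y))
w6 = w3 AND w5 = ((x AND (z AND x)) AND y) AND (z OR (y AND ((x AND (z AND x)) AND y)))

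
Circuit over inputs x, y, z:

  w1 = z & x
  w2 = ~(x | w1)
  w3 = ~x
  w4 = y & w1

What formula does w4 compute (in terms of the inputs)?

y & (z & x)

w1 = z & x
w4 = y & w1 = y & (z & x)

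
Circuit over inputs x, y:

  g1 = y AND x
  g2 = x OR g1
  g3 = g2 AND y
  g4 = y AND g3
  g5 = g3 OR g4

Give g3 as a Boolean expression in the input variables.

g1 = y AND x
g2 = x OR g1 = x OR (y AND x)
g3 = g2 AND y = (x OR (y AND x)) AND y

(x OR (y AND x)) AND y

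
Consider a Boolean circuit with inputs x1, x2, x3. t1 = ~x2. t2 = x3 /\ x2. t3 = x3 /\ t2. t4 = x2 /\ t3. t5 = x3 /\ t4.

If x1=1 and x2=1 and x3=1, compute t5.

t2 = 1 /\ 1 = 1
t3 = 1 /\ 1 = 1
t4 = 1 /\ 1 = 1
t5 = 1 /\ 1 = 1

1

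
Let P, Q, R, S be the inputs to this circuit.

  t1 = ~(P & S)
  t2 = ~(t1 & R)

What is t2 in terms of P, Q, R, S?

~((~(P & S)) & R)

t1 = ~(P & S)
t2 = ~(t1 & R) = ~((~(P & S)) & R)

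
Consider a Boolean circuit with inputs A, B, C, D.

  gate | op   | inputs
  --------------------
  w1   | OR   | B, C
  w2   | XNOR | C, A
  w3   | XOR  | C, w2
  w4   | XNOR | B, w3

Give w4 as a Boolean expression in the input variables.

B XNOR (C XOR (C XNOR A))

w2 = C XNOR A
w3 = C XOR w2 = C XOR (C XNOR A)
w4 = B XNOR w3 = B XNOR (C XOR (C XNOR A))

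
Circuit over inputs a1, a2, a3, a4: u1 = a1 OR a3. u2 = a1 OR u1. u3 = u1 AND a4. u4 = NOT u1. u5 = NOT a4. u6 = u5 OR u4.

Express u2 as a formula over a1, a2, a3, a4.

a1 OR (a1 OR a3)

u1 = a1 OR a3
u2 = a1 OR u1 = a1 OR (a1 OR a3)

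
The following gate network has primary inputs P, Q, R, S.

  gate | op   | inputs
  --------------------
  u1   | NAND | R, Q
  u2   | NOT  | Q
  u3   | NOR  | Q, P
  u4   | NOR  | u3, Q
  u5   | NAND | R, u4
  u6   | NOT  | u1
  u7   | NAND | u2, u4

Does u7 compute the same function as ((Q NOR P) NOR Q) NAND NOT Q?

Yes

u2 = NOT Q
u3 = Q NOR P
u4 = u3 NOR Q = (Q NOR P) NOR Q
u7 = u2 NAND u4 = NOT Q NAND ((Q NOR P) NOR Q)
At P=1, Q=0, R=0, S=0: circuit gives 0, formula gives 0.
At P=0, Q=0, R=0, S=0: circuit gives 1, formula gives 1.
Agrees on all 16 inputs.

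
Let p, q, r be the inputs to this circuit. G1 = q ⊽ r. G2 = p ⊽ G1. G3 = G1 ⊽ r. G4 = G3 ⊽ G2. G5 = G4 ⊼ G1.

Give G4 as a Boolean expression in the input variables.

G1 = q ⊽ r
G2 = p ⊽ G1 = p ⊽ (q ⊽ r)
G3 = G1 ⊽ r = (q ⊽ r) ⊽ r
G4 = G3 ⊽ G2 = ((q ⊽ r) ⊽ r) ⊽ (p ⊽ (q ⊽ r))

((q ⊽ r) ⊽ r) ⊽ (p ⊽ (q ⊽ r))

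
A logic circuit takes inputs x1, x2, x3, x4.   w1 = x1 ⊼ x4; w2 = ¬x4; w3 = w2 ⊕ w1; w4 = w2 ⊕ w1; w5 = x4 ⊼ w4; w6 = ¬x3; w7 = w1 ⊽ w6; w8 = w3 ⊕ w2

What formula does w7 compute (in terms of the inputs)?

(x1 ⊼ x4) ⊽ ¬x3

w1 = x1 ⊼ x4
w6 = ¬x3
w7 = w1 ⊽ w6 = (x1 ⊼ x4) ⊽ ¬x3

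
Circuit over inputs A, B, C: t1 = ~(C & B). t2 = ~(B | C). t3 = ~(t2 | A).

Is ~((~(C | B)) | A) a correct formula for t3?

t2 = ~(B | C)
t3 = ~(t2 | A) = ~((~(B | C)) | A)
At A=0, B=0, C=0: circuit gives 0, formula gives 0.
At A=0, B=0, C=1: circuit gives 1, formula gives 1.
Agrees on all 8 inputs.

Yes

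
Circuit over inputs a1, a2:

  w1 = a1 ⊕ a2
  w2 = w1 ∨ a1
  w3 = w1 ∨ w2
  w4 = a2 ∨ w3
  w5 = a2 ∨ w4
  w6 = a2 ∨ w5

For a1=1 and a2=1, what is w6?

w1 = 1 ⊕ 1 = 0
w2 = 0 ∨ 1 = 1
w3 = 0 ∨ 1 = 1
w4 = 1 ∨ 1 = 1
w5 = 1 ∨ 1 = 1
w6 = 1 ∨ 1 = 1

1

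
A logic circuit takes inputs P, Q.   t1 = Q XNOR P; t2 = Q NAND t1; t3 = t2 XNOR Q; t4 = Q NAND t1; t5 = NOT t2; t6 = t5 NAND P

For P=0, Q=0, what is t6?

t1 = 0 XNOR 0 = 1
t2 = 0 NAND 1 = 1
t5 = NOT 1 = 0
t6 = 0 NAND 0 = 1

1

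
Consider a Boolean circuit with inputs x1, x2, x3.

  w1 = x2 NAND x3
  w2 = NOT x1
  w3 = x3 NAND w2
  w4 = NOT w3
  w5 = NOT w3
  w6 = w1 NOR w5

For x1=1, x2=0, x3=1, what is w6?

0

w1 = 0 NAND 1 = 1
w2 = NOT 1 = 0
w3 = 1 NAND 0 = 1
w5 = NOT 1 = 0
w6 = 1 NOR 0 = 0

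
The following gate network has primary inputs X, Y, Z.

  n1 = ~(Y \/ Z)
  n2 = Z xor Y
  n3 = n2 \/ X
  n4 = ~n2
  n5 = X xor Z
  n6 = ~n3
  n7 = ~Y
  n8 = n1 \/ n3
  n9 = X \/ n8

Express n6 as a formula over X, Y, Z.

~((Z xor Y) \/ X)

n2 = Z xor Y
n3 = n2 \/ X = (Z xor Y) \/ X
n6 = ~n3 = ~((Z xor Y) \/ X)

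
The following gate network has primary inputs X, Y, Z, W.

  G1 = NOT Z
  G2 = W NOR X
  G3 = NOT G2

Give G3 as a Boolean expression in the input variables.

NOT (W NOR X)

G2 = W NOR X
G3 = NOT G2 = NOT (W NOR X)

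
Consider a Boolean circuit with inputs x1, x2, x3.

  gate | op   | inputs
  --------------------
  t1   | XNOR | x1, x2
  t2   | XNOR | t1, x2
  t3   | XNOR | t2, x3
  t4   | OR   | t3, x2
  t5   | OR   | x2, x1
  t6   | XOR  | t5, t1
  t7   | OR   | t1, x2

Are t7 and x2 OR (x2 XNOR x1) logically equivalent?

Yes

t1 = x1 XNOR x2
t7 = t1 OR x2 = (x1 XNOR x2) OR x2
At x1=1, x2=0, x3=0: circuit gives 0, formula gives 0.
At x1=0, x2=0, x3=0: circuit gives 1, formula gives 1.
Agrees on all 8 inputs.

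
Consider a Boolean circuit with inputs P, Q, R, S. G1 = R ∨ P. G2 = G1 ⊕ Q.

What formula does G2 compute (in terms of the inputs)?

G1 = R ∨ P
G2 = G1 ⊕ Q = (R ∨ P) ⊕ Q

(R ∨ P) ⊕ Q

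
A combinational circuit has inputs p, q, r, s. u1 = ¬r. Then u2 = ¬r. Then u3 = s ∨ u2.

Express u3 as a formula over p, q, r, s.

u2 = ¬r
u3 = s ∨ u2 = s ∨ ¬r

s ∨ ¬r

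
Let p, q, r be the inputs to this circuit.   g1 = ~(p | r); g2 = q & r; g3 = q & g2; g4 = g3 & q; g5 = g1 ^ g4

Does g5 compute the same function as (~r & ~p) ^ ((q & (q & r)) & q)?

Yes

g1 = ~(p | r)
g2 = q & r
g3 = q & g2 = q & (q & r)
g4 = g3 & q = (q & (q & r)) & q
g5 = g1 ^ g4 = (~(p | r)) ^ ((q & (q & r)) & q)
At p=0, q=0, r=1: circuit gives 0, formula gives 0.
At p=0, q=0, r=0: circuit gives 1, formula gives 1.
Agrees on all 8 inputs.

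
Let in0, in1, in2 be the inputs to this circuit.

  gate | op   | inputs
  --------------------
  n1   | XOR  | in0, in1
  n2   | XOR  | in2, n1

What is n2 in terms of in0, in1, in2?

n1 = in0 XOR in1
n2 = in2 XOR n1 = in2 XOR (in0 XOR in1)

in2 XOR (in0 XOR in1)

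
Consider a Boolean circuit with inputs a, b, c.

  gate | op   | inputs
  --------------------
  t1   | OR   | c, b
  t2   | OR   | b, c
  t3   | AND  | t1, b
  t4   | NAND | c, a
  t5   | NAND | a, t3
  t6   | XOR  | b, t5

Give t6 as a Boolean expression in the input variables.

t1 = c OR b
t3 = t1 AND b = (c OR b) AND b
t5 = a NAND t3 = a NAND ((c OR b) AND b)
t6 = b XOR t5 = b XOR (a NAND ((c OR b) AND b))

b XOR (a NAND ((c OR b) AND b))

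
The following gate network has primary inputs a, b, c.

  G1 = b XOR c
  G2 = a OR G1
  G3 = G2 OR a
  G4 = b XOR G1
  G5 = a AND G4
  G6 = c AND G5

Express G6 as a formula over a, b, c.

c AND (a AND (b XOR (b XOR c)))

G1 = b XOR c
G4 = b XOR G1 = b XOR (b XOR c)
G5 = a AND G4 = a AND (b XOR (b XOR c))
G6 = c AND G5 = c AND (a AND (b XOR (b XOR c)))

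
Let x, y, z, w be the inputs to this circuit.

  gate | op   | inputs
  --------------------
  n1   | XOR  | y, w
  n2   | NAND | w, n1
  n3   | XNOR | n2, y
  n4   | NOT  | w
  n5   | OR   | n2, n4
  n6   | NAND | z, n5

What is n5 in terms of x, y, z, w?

(w NAND (y XOR w)) OR NOT w

n1 = y XOR w
n2 = w NAND n1 = w NAND (y XOR w)
n4 = NOT w
n5 = n2 OR n4 = (w NAND (y XOR w)) OR NOT w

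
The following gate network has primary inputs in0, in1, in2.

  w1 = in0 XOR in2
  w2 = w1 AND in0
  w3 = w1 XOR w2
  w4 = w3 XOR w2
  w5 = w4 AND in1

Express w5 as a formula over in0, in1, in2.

w1 = in0 XOR in2
w2 = w1 AND in0 = (in0 XOR in2) AND in0
w3 = w1 XOR w2 = (in0 XOR in2) XOR ((in0 XOR in2) AND in0)
w4 = w3 XOR w2 = ((in0 XOR in2) XOR ((in0 XOR in2) AND in0)) XOR ((in0 XOR in2) AND in0)
w5 = w4 AND in1 = (((in0 XOR in2) XOR ((in0 XOR in2) AND in0)) XOR ((in0 XOR in2) AND in0)) AND in1

(((in0 XOR in2) XOR ((in0 XOR in2) AND in0)) XOR ((in0 XOR in2) AND in0)) AND in1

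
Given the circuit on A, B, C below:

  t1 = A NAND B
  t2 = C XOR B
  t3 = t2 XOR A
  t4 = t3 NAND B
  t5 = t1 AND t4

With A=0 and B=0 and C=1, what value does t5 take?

1

t1 = 0 NAND 0 = 1
t2 = 1 XOR 0 = 1
t3 = 1 XOR 0 = 1
t4 = 1 NAND 0 = 1
t5 = 1 AND 1 = 1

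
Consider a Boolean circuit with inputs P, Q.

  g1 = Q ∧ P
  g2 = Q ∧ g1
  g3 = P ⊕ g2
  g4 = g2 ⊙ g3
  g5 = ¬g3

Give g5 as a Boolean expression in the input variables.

g1 = Q ∧ P
g2 = Q ∧ g1 = Q ∧ (Q ∧ P)
g3 = P ⊕ g2 = P ⊕ (Q ∧ (Q ∧ P))
g5 = ¬g3 = ¬(P ⊕ (Q ∧ (Q ∧ P)))

¬(P ⊕ (Q ∧ (Q ∧ P)))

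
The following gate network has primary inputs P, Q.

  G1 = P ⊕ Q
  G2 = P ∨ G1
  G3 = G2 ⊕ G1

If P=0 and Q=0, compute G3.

0

G1 = 0 ⊕ 0 = 0
G2 = 0 ∨ 0 = 0
G3 = 0 ⊕ 0 = 0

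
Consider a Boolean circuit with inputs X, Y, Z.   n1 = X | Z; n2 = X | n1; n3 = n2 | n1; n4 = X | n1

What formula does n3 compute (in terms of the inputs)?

n1 = X | Z
n2 = X | n1 = X | (X | Z)
n3 = n2 | n1 = (X | (X | Z)) | (X | Z)

(X | (X | Z)) | (X | Z)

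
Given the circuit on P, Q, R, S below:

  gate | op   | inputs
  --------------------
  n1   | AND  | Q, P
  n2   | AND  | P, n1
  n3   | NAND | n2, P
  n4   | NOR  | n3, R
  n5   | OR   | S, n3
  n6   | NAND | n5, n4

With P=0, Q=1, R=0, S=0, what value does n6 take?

n1 = 1 AND 0 = 0
n2 = 0 AND 0 = 0
n3 = 0 NAND 0 = 1
n4 = 1 NOR 0 = 0
n5 = 0 OR 1 = 1
n6 = 1 NAND 0 = 1

1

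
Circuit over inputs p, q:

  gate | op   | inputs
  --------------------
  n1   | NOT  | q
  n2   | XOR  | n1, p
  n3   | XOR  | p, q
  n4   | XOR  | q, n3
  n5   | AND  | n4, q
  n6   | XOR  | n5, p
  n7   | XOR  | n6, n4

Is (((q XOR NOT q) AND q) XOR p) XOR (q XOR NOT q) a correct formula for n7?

No

n3 = p XOR q
n4 = q XOR n3 = q XOR (p XOR q)
n5 = n4 AND q = (q XOR (p XOR q)) AND q
n6 = n5 XOR p = ((q XOR (p XOR q)) AND q) XOR p
n7 = n6 XOR n4 = (((q XOR (p XOR q)) AND q) XOR p) XOR (q XOR (p XOR q))
At p=0, q=0: circuit gives 0, formula gives 1.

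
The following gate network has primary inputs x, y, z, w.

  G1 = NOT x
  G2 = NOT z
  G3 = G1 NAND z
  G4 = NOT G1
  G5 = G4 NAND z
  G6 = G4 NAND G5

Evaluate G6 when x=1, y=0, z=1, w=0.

1

G1 = NOT 1 = 0
G4 = NOT 0 = 1
G5 = 1 NAND 1 = 0
G6 = 1 NAND 0 = 1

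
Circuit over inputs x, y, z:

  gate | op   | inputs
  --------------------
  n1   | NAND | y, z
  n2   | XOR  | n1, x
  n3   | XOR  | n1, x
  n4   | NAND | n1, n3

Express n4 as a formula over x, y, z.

n1 = y NAND z
n3 = n1 XOR x = (y NAND z) XOR x
n4 = n1 NAND n3 = (y NAND z) NAND ((y NAND z) XOR x)

(y NAND z) NAND ((y NAND z) XOR x)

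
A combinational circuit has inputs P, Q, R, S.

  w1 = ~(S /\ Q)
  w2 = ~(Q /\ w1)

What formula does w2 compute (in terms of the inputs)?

~(Q /\ (~(S /\ Q)))

w1 = ~(S /\ Q)
w2 = ~(Q /\ w1) = ~(Q /\ (~(S /\ Q)))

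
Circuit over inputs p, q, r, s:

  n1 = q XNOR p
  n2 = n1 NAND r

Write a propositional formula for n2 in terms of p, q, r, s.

n1 = q XNOR p
n2 = n1 NAND r = (q XNOR p) NAND r

(q XNOR p) NAND r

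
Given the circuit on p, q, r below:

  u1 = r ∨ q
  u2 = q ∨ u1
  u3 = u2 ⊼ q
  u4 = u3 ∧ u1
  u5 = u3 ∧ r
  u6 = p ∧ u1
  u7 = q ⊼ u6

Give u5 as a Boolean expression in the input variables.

((q ∨ (r ∨ q)) ⊼ q) ∧ r

u1 = r ∨ q
u2 = q ∨ u1 = q ∨ (r ∨ q)
u3 = u2 ⊼ q = (q ∨ (r ∨ q)) ⊼ q
u5 = u3 ∧ r = ((q ∨ (r ∨ q)) ⊼ q) ∧ r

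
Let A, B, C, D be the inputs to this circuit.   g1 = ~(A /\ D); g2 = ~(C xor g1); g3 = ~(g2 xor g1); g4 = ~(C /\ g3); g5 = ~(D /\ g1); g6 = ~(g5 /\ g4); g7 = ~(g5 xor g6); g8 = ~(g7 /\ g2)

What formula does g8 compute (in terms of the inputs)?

~((~((~(D /\ (~(A /\ D)))) xor (~((~(D /\ (~(A /\ D)))) /\ (~(C /\ (~((~(C xor (~(A /\ D)))) xor (~(A /\ D)))))))))) /\ (~(C xor (~(A /\ D)))))

g1 = ~(A /\ D)
g2 = ~(C xor g1) = ~(C xor (~(A /\ D)))
g3 = ~(g2 xor g1) = ~((~(C xor (~(A /\ D)))) xor (~(A /\ D)))
g4 = ~(C /\ g3) = ~(C /\ (~((~(C xor (~(A /\ D)))) xor (~(A /\ D)))))
g5 = ~(D /\ g1) = ~(D /\ (~(A /\ D)))
g6 = ~(g5 /\ g4) = ~((~(D /\ (~(A /\ D)))) /\ (~(C /\ (~((~(C xor (~(A /\ D)))) xor (~(A /\ D)))))))
g7 = ~(g5 xor g6) = ~((~(D /\ (~(A /\ D)))) xor (~((~(D /\ (~(A /\ D)))) /\ (~(C /\ (~((~(C xor (~(A /\ D)))) xor (~(A /\ D)))))))))
g8 = ~(g7 /\ g2) = ~((~((~(D /\ (~(A /\ D)))) xor (~((~(D /\ (~(A /\ D)))) /\ (~(C /\ (~((~(C xor (~(A /\ D)))) xor (~(A /\ D)))))))))) /\ (~(C xor (~(A /\ D)))))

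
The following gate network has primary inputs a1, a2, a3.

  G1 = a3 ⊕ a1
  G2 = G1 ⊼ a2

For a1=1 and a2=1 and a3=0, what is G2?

0

G1 = 0 ⊕ 1 = 1
G2 = 1 ⊼ 1 = 0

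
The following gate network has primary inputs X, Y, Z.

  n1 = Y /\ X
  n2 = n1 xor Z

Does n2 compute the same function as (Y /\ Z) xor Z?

n1 = Y /\ X
n2 = n1 xor Z = (Y /\ X) xor Z
At X=0, Y=1, Z=1: circuit gives 1, formula gives 0.

No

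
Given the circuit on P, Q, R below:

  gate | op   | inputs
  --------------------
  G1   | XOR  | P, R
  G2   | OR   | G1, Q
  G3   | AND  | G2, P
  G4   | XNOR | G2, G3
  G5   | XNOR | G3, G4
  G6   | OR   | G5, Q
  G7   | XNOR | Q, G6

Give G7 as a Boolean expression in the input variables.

G1 = P XOR R
G2 = G1 OR Q = (P XOR R) OR Q
G3 = G2 AND P = ((P XOR R) OR Q) AND P
G4 = G2 XNOR G3 = ((P XOR R) OR Q) XNOR (((P XOR R) OR Q) AND P)
G5 = G3 XNOR G4 = (((P XOR R) OR Q) AND P) XNOR (((P XOR R) OR Q) XNOR (((P XOR R) OR Q) AND P))
G6 = G5 OR Q = ((((P XOR R) OR Q) AND P) XNOR (((P XOR R) OR Q) XNOR (((P XOR R) OR Q) AND P))) OR Q
G7 = Q XNOR G6 = Q XNOR (((((P XOR R) OR Q) AND P) XNOR (((P XOR R) OR Q) XNOR (((P XOR R) OR Q) AND P))) OR Q)

Q XNOR (((((P XOR R) OR Q) AND P) XNOR (((P XOR R) OR Q) XNOR (((P XOR R) OR Q) AND P))) OR Q)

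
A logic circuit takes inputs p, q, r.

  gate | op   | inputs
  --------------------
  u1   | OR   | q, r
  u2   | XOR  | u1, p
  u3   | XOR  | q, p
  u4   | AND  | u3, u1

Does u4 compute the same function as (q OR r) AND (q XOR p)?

u1 = q OR r
u3 = q XOR p
u4 = u3 AND u1 = (q XOR p) AND (q OR r)
At p=0, q=0, r=0: circuit gives 0, formula gives 0.
At p=0, q=1, r=0: circuit gives 1, formula gives 1.
Agrees on all 8 inputs.

Yes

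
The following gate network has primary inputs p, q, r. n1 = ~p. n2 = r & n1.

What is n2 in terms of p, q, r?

r & ~p

n1 = ~p
n2 = r & n1 = r & ~p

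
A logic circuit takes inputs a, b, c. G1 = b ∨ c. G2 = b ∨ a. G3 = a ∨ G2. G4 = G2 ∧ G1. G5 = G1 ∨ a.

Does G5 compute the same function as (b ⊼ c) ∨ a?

No

G1 = b ∨ c
G5 = G1 ∨ a = (b ∨ c) ∨ a
At a=0, b=0, c=0: circuit gives 0, formula gives 1.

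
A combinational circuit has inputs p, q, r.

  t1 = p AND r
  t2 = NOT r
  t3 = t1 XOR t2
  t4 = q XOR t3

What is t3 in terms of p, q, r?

(p AND r) XOR NOT r

t1 = p AND r
t2 = NOT r
t3 = t1 XOR t2 = (p AND r) XOR NOT r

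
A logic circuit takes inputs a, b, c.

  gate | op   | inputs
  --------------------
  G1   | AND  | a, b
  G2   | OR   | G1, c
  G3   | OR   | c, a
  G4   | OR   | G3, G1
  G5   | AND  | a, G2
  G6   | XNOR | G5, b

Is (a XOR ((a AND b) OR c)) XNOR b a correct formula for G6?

No

G1 = a AND b
G2 = G1 OR c = (a AND b) OR c
G5 = a AND G2 = a AND ((a AND b) OR c)
G6 = G5 XNOR b = (a AND ((a AND b) OR c)) XNOR b
At a=0, b=0, c=1: circuit gives 1, formula gives 0.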